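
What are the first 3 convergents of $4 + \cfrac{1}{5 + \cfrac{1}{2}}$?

Using the convergent recurrence p_i = a_i*p_{i-1} + p_{i-2}, q_i = a_i*q_{i-1} + q_{i-2} with p_{-2}=0, p_{-1}=1, q_{-2}=1, q_{-1}=0:
  i=0: a_0=4, p_0 = 4*1 + 0 = 4, q_0 = 4*0 + 1 = 1.
  i=1: a_1=5, p_1 = 5*4 + 1 = 21, q_1 = 5*1 + 0 = 5.
  i=2: a_2=2, p_2 = 2*21 + 4 = 46, q_2 = 2*5 + 1 = 11.

4/1, 21/5, 46/11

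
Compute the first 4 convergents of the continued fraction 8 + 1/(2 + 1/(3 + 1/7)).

Using the convergent recurrence p_i = a_i*p_{i-1} + p_{i-2}, q_i = a_i*q_{i-1} + q_{i-2} with p_{-2}=0, p_{-1}=1, q_{-2}=1, q_{-1}=0:
  i=0: a_0=8, p_0 = 8*1 + 0 = 8, q_0 = 8*0 + 1 = 1.
  i=1: a_1=2, p_1 = 2*8 + 1 = 17, q_1 = 2*1 + 0 = 2.
  i=2: a_2=3, p_2 = 3*17 + 8 = 59, q_2 = 3*2 + 1 = 7.
  i=3: a_3=7, p_3 = 7*59 + 17 = 430, q_3 = 7*7 + 2 = 51.

8/1, 17/2, 59/7, 430/51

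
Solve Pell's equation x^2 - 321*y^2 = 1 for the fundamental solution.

First expand sqrt(321) as a continued fraction. With x_i = (sqrt(321) + m_i)/d_i and (m_0, d_0) = (0, 1): a_0 = floor(sqrt(321)) = 17, since 17^2 = 289 <= 321 < 324 = 18^2.
Iterate m_{i+1} = d_i*a_i - m_i, d_{i+1} = (321 - m_{i+1}^2)/d_i, a_{i+1} = floor((a_0 + m_{i+1})/d_{i+1}):
  m_1 = 1*17 - 0 = 17, d_1 = (321 - 17^2)/1 = 32/1 = 32, a_1 = floor((17 + 17)/32) = 1.
  m_2 = 32*1 - 17 = 15, d_2 = (321 - 15^2)/32 = 96/32 = 3, a_2 = floor((17 + 15)/3) = 10.
  m_3 = 3*10 - 15 = 15, d_3 = (321 - 15^2)/3 = 96/3 = 32, a_3 = floor((17 + 15)/32) = 1.
  m_4 = 32*1 - 15 = 17, d_4 = (321 - 17^2)/32 = 32/32 = 1, a_4 = floor((17 + 17)/1) = 34.
  m_5 = 1*34 - 17 = 17, d_5 = (321 - 17^2)/1 = 32/1 = 32: (m_5, d_5) = (m_1, d_1) = (17, 32), so from here the quotients repeat a_1, ..., a_4; the period length is 4.
So sqrt(321) = [17; (1, 10, 1, 34)] with period length k = 4.
k is even, so the fundamental solution of x^2 - 321y^2 = 1 is (p_{k-1}, q_{k-1}) = (p_3, q_3); compute convergents through index 3.
Convergents (p_i = a_i*p_{i-1} + p_{i-2}, q_i = a_i*q_{i-1} + q_{i-2} with p_{-2}=0, p_{-1}=1, q_{-2}=1, q_{-1}=0):
  i=0: a_0=17, p_0 = 17*1 + 0 = 17, q_0 = 17*0 + 1 = 1.
  i=1: a_1=1, p_1 = 1*17 + 1 = 18, q_1 = 1*1 + 0 = 1.
  i=2: a_2=10, p_2 = 10*18 + 17 = 197, q_2 = 10*1 + 1 = 11.
  i=3: a_3=1, p_3 = 1*197 + 18 = 215, q_3 = 1*11 + 1 = 12.
Check: 215^2 - 321*12^2 = 46225 - 46224 = 1, so (x, y) = (215, 12) solves the equation, and by the theorem it is the least positive solution.

(x, y) = (215, 12)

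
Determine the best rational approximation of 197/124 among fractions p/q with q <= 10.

Expand x = 197/124 as a continued fraction with the Euclidean algorithm:
  197 = 1*124 + 73, so a_0 = 1.
  124 = 1*73 + 51, so a_1 = 1.
  73 = 1*51 + 22, so a_2 = 1.
  51 = 2*22 + 7, so a_3 = 2.
  22 = 3*7 + 1, so a_4 = 3.
  7 = 7*1 + 0, so a_5 = 7.
so x = [1; 1, 1, 2, 3, 7].
Convergents (p_i = a_i*p_{i-1} + p_{i-2}, q_i = a_i*q_{i-1} + q_{i-2} with p_{-2}=0, p_{-1}=1, q_{-2}=1, q_{-1}=0), until the denominator exceeds 10:
  i=0: a_0=1, p_0 = 1*1 + 0 = 1, q_0 = 1*0 + 1 = 1.
  i=1: a_1=1, p_1 = 1*1 + 1 = 2, q_1 = 1*1 + 0 = 1.
  i=2: a_2=1, p_2 = 1*2 + 1 = 3, q_2 = 1*1 + 1 = 2.
  i=3: a_3=2, p_3 = 2*3 + 2 = 8, q_3 = 2*2 + 1 = 5.
  i=4: a_4=3, p_4 = 3*8 + 3 = 27, q_4 = 3*5 + 2 = 17.
q_4 = 17 > 10, so the last convergent with denominator <= 10 is p_3/q_3 = 8/5.
The closest fraction with denominator <= 10 is either p_3/q_3 or the intermediate fraction (k*p_3 + p_2)/(k*q_3 + q_2) with the largest k >= 1 whose denominator stays <= 10; these approach x as k grows, and every other convergent or intermediate fraction in range is farther away.
Largest k: floor((10 - q_2)/q_3) = floor((10 - 2)/5) = 1.
That gives (1*8 + 3)/(1*5 + 2) = 11/7.
Compare the errors: |x - 8/5| = |197*5 - 8*124|/(124*5) = 7/620, and |x - 11/7| = |197*7 - 11*124|/(124*7) = 15/868.
Cross-multiplying, 7*868 = 6076 < 9300 = 15*620, so 7/620 is smaller: the convergent 8/5 is closer to x than 11/7.

8/5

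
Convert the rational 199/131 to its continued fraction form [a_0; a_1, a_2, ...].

[1; 1, 1, 12, 1, 1, 2]

Run the Euclidean algorithm on 199 and 131; the successive quotients are the partial quotients a_0, a_1, ... (each step inverts the fractional part left over by the previous one):
  199 = 1*131 + 68, so a_0 = 1.
  131 = 1*68 + 63, so a_1 = 1.
  68 = 1*63 + 5, so a_2 = 1.
  63 = 12*5 + 3, so a_3 = 12.
  5 = 1*3 + 2, so a_4 = 1.
  3 = 1*2 + 1, so a_5 = 1.
  2 = 2*1 + 0, so a_6 = 2.
The remainder reaches 0 after 7 divisions, so the expansion has 7 partial quotients, read off in order.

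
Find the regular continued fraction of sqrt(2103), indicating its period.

Write x_i = (sqrt(2103) + m_i)/d_i with (m_0, d_0) = (0, 1). a_0 = floor(sqrt(2103)) = 45, since 45^2 = 2025 <= 2103 < 2116 = 46^2.
Iterate m_{i+1} = d_i*a_i - m_i, d_{i+1} = (2103 - m_{i+1}^2)/d_i, a_{i+1} = floor((a_0 + m_{i+1})/d_{i+1}):
  m_1 = 1*45 - 0 = 45, d_1 = (2103 - 45^2)/1 = 78/1 = 78, a_1 = floor((45 + 45)/78) = 1.
  m_2 = 78*1 - 45 = 33, d_2 = (2103 - 33^2)/78 = 1014/78 = 13, a_2 = floor((45 + 33)/13) = 6.
  m_3 = 13*6 - 33 = 45, d_3 = (2103 - 45^2)/13 = 78/13 = 6, a_3 = floor((45 + 45)/6) = 15.
  m_4 = 6*15 - 45 = 45, d_4 = (2103 - 45^2)/6 = 78/6 = 13, a_4 = floor((45 + 45)/13) = 6.
  m_5 = 13*6 - 45 = 33, d_5 = (2103 - 33^2)/13 = 1014/13 = 78, a_5 = floor((45 + 33)/78) = 1.
  m_6 = 78*1 - 33 = 45, d_6 = (2103 - 45^2)/78 = 78/78 = 1, a_6 = floor((45 + 45)/1) = 90.
  m_7 = 1*90 - 45 = 45, d_7 = (2103 - 45^2)/1 = 78/1 = 78: (m_7, d_7) = (m_1, d_1) = (45, 78), so from here the quotients repeat a_1, ..., a_6; the period length is 6.
Hence the expansion of sqrt(2103) is a_0 = 45 followed by the repeating block 1, 6, 15, 6, 1, 90 (period 6).

[45; (1, 6, 15, 6, 1, 90)]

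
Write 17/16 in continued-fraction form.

Run the Euclidean algorithm on 17 and 16; the successive quotients are the partial quotients a_0, a_1, ... (each step inverts the fractional part left over by the previous one):
  17 = 1*16 + 1, so a_0 = 1.
  16 = 16*1 + 0, so a_1 = 16.
The remainder reaches 0 after 2 divisions, so the expansion has 2 partial quotients, read off in order.

[1; 16]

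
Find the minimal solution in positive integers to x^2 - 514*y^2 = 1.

First expand sqrt(514) as a continued fraction. With x_i = (sqrt(514) + m_i)/d_i and (m_0, d_0) = (0, 1): a_0 = floor(sqrt(514)) = 22, since 22^2 = 484 <= 514 < 529 = 23^2.
Iterate m_{i+1} = d_i*a_i - m_i, d_{i+1} = (514 - m_{i+1}^2)/d_i, a_{i+1} = floor((a_0 + m_{i+1})/d_{i+1}):
  m_1 = 1*22 - 0 = 22, d_1 = (514 - 22^2)/1 = 30/1 = 30, a_1 = floor((22 + 22)/30) = 1.
  m_2 = 30*1 - 22 = 8, d_2 = (514 - 8^2)/30 = 450/30 = 15, a_2 = floor((22 + 8)/15) = 2.
  m_3 = 15*2 - 8 = 22, d_3 = (514 - 22^2)/15 = 30/15 = 2, a_3 = floor((22 + 22)/2) = 22.
  m_4 = 2*22 - 22 = 22, d_4 = (514 - 22^2)/2 = 30/2 = 15, a_4 = floor((22 + 22)/15) = 2.
  m_5 = 15*2 - 22 = 8, d_5 = (514 - 8^2)/15 = 450/15 = 30, a_5 = floor((22 + 8)/30) = 1.
  m_6 = 30*1 - 8 = 22, d_6 = (514 - 22^2)/30 = 30/30 = 1, a_6 = floor((22 + 22)/1) = 44.
  m_7 = 1*44 - 22 = 22, d_7 = (514 - 22^2)/1 = 30/1 = 30: (m_7, d_7) = (m_1, d_1) = (22, 30), so from here the quotients repeat a_1, ..., a_6; the period length is 6.
So sqrt(514) = [22; (1, 2, 22, 2, 1, 44)] with period length k = 6.
k is even, so the fundamental solution of x^2 - 514y^2 = 1 is (p_{k-1}, q_{k-1}) = (p_5, q_5); compute convergents through index 5.
Convergents (p_i = a_i*p_{i-1} + p_{i-2}, q_i = a_i*q_{i-1} + q_{i-2} with p_{-2}=0, p_{-1}=1, q_{-2}=1, q_{-1}=0):
  i=0: a_0=22, p_0 = 22*1 + 0 = 22, q_0 = 22*0 + 1 = 1.
  i=1: a_1=1, p_1 = 1*22 + 1 = 23, q_1 = 1*1 + 0 = 1.
  i=2: a_2=2, p_2 = 2*23 + 22 = 68, q_2 = 2*1 + 1 = 3.
  i=3: a_3=22, p_3 = 22*68 + 23 = 1519, q_3 = 22*3 + 1 = 67.
  i=4: a_4=2, p_4 = 2*1519 + 68 = 3106, q_4 = 2*67 + 3 = 137.
  i=5: a_5=1, p_5 = 1*3106 + 1519 = 4625, q_5 = 1*137 + 67 = 204.
Check: 4625^2 - 514*204^2 = 21390625 - 21390624 = 1, so (x, y) = (4625, 204) solves the equation, and by the theorem it is the least positive solution.

(x, y) = (4625, 204)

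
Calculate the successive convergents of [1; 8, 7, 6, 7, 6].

Using the convergent recurrence p_i = a_i*p_{i-1} + p_{i-2}, q_i = a_i*q_{i-1} + q_{i-2} with p_{-2}=0, p_{-1}=1, q_{-2}=1, q_{-1}=0:
  i=0: a_0=1, p_0 = 1*1 + 0 = 1, q_0 = 1*0 + 1 = 1.
  i=1: a_1=8, p_1 = 8*1 + 1 = 9, q_1 = 8*1 + 0 = 8.
  i=2: a_2=7, p_2 = 7*9 + 1 = 64, q_2 = 7*8 + 1 = 57.
  i=3: a_3=6, p_3 = 6*64 + 9 = 393, q_3 = 6*57 + 8 = 350.
  i=4: a_4=7, p_4 = 7*393 + 64 = 2815, q_4 = 7*350 + 57 = 2507.
  i=5: a_5=6, p_5 = 6*2815 + 393 = 17283, q_5 = 6*2507 + 350 = 15392.

1/1, 9/8, 64/57, 393/350, 2815/2507, 17283/15392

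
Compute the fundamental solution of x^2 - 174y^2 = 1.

(x, y) = (1451, 110)

First expand sqrt(174) as a continued fraction. With x_i = (sqrt(174) + m_i)/d_i and (m_0, d_0) = (0, 1): a_0 = floor(sqrt(174)) = 13, since 13^2 = 169 <= 174 < 196 = 14^2.
Iterate m_{i+1} = d_i*a_i - m_i, d_{i+1} = (174 - m_{i+1}^2)/d_i, a_{i+1} = floor((a_0 + m_{i+1})/d_{i+1}):
  m_1 = 1*13 - 0 = 13, d_1 = (174 - 13^2)/1 = 5/1 = 5, a_1 = floor((13 + 13)/5) = 5.
  m_2 = 5*5 - 13 = 12, d_2 = (174 - 12^2)/5 = 30/5 = 6, a_2 = floor((13 + 12)/6) = 4.
  m_3 = 6*4 - 12 = 12, d_3 = (174 - 12^2)/6 = 30/6 = 5, a_3 = floor((13 + 12)/5) = 5.
  m_4 = 5*5 - 12 = 13, d_4 = (174 - 13^2)/5 = 5/5 = 1, a_4 = floor((13 + 13)/1) = 26.
  m_5 = 1*26 - 13 = 13, d_5 = (174 - 13^2)/1 = 5/1 = 5: (m_5, d_5) = (m_1, d_1) = (13, 5), so from here the quotients repeat a_1, ..., a_4; the period length is 4.
So sqrt(174) = [13; (5, 4, 5, 26)] with period length k = 4.
k is even, so the fundamental solution of x^2 - 174y^2 = 1 is (p_{k-1}, q_{k-1}) = (p_3, q_3); compute convergents through index 3.
Convergents (p_i = a_i*p_{i-1} + p_{i-2}, q_i = a_i*q_{i-1} + q_{i-2} with p_{-2}=0, p_{-1}=1, q_{-2}=1, q_{-1}=0):
  i=0: a_0=13, p_0 = 13*1 + 0 = 13, q_0 = 13*0 + 1 = 1.
  i=1: a_1=5, p_1 = 5*13 + 1 = 66, q_1 = 5*1 + 0 = 5.
  i=2: a_2=4, p_2 = 4*66 + 13 = 277, q_2 = 4*5 + 1 = 21.
  i=3: a_3=5, p_3 = 5*277 + 66 = 1451, q_3 = 5*21 + 5 = 110.
Check: 1451^2 - 174*110^2 = 2105401 - 2105400 = 1, so (x, y) = (1451, 110) solves the equation, and by the theorem it is the least positive solution.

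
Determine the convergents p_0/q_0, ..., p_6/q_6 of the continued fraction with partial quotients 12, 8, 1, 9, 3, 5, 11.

12/1, 97/8, 109/9, 1078/89, 3343/276, 17793/1469, 199066/16435

Using the convergent recurrence p_i = a_i*p_{i-1} + p_{i-2}, q_i = a_i*q_{i-1} + q_{i-2} with p_{-2}=0, p_{-1}=1, q_{-2}=1, q_{-1}=0:
  i=0: a_0=12, p_0 = 12*1 + 0 = 12, q_0 = 12*0 + 1 = 1.
  i=1: a_1=8, p_1 = 8*12 + 1 = 97, q_1 = 8*1 + 0 = 8.
  i=2: a_2=1, p_2 = 1*97 + 12 = 109, q_2 = 1*8 + 1 = 9.
  i=3: a_3=9, p_3 = 9*109 + 97 = 1078, q_3 = 9*9 + 8 = 89.
  i=4: a_4=3, p_4 = 3*1078 + 109 = 3343, q_4 = 3*89 + 9 = 276.
  i=5: a_5=5, p_5 = 5*3343 + 1078 = 17793, q_5 = 5*276 + 89 = 1469.
  i=6: a_6=11, p_6 = 11*17793 + 3343 = 199066, q_6 = 11*1469 + 276 = 16435.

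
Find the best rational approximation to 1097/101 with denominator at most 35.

315/29

Expand x = 1097/101 as a continued fraction with the Euclidean algorithm:
  1097 = 10*101 + 87, so a_0 = 10.
  101 = 1*87 + 14, so a_1 = 1.
  87 = 6*14 + 3, so a_2 = 6.
  14 = 4*3 + 2, so a_3 = 4.
  3 = 1*2 + 1, so a_4 = 1.
  2 = 2*1 + 0, so a_5 = 2.
so x = [10; 1, 6, 4, 1, 2].
Convergents (p_i = a_i*p_{i-1} + p_{i-2}, q_i = a_i*q_{i-1} + q_{i-2} with p_{-2}=0, p_{-1}=1, q_{-2}=1, q_{-1}=0), until the denominator exceeds 35:
  i=0: a_0=10, p_0 = 10*1 + 0 = 10, q_0 = 10*0 + 1 = 1.
  i=1: a_1=1, p_1 = 1*10 + 1 = 11, q_1 = 1*1 + 0 = 1.
  i=2: a_2=6, p_2 = 6*11 + 10 = 76, q_2 = 6*1 + 1 = 7.
  i=3: a_3=4, p_3 = 4*76 + 11 = 315, q_3 = 4*7 + 1 = 29.
  i=4: a_4=1, p_4 = 1*315 + 76 = 391, q_4 = 1*29 + 7 = 36.
q_4 = 36 > 35, so the last convergent with denominator <= 35 is p_3/q_3 = 315/29.
The closest fraction with denominator <= 35 is either p_3/q_3 or the intermediate fraction (k*p_3 + p_2)/(k*q_3 + q_2) with the largest k >= 1 whose denominator stays <= 35; these approach x as k grows, and every other convergent or intermediate fraction in range is farther away.
Largest k: floor((35 - q_2)/q_3) = floor((35 - 7)/29) = 0.
Since k = 0, no intermediate fraction beyond p_3/q_3 has denominator <= 35, so the convergent 315/29 is the closest (its error is |1097*29 - 315*101|/(101*29) = 2/2929).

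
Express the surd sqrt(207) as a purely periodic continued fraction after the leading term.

[14; (2, 1, 1, 2, 1, 1, 2, 28)]

Write x_i = (sqrt(207) + m_i)/d_i with (m_0, d_0) = (0, 1). a_0 = floor(sqrt(207)) = 14, since 14^2 = 196 <= 207 < 225 = 15^2.
Iterate m_{i+1} = d_i*a_i - m_i, d_{i+1} = (207 - m_{i+1}^2)/d_i, a_{i+1} = floor((a_0 + m_{i+1})/d_{i+1}):
  m_1 = 1*14 - 0 = 14, d_1 = (207 - 14^2)/1 = 11/1 = 11, a_1 = floor((14 + 14)/11) = 2.
  m_2 = 11*2 - 14 = 8, d_2 = (207 - 8^2)/11 = 143/11 = 13, a_2 = floor((14 + 8)/13) = 1.
  m_3 = 13*1 - 8 = 5, d_3 = (207 - 5^2)/13 = 182/13 = 14, a_3 = floor((14 + 5)/14) = 1.
  m_4 = 14*1 - 5 = 9, d_4 = (207 - 9^2)/14 = 126/14 = 9, a_4 = floor((14 + 9)/9) = 2.
  m_5 = 9*2 - 9 = 9, d_5 = (207 - 9^2)/9 = 126/9 = 14, a_5 = floor((14 + 9)/14) = 1.
  m_6 = 14*1 - 9 = 5, d_6 = (207 - 5^2)/14 = 182/14 = 13, a_6 = floor((14 + 5)/13) = 1.
  m_7 = 13*1 - 5 = 8, d_7 = (207 - 8^2)/13 = 143/13 = 11, a_7 = floor((14 + 8)/11) = 2.
  m_8 = 11*2 - 8 = 14, d_8 = (207 - 14^2)/11 = 11/11 = 1, a_8 = floor((14 + 14)/1) = 28.
  m_9 = 1*28 - 14 = 14, d_9 = (207 - 14^2)/1 = 11/1 = 11: (m_9, d_9) = (m_1, d_1) = (14, 11), so from here the quotients repeat a_1, ..., a_8; the period length is 8.
Hence the expansion of sqrt(207) is a_0 = 14 followed by the repeating block 2, 1, 1, 2, 1, 1, 2, 28 (period 8).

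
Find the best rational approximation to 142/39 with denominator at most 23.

51/14

Expand x = 142/39 as a continued fraction with the Euclidean algorithm:
  142 = 3*39 + 25, so a_0 = 3.
  39 = 1*25 + 14, so a_1 = 1.
  25 = 1*14 + 11, so a_2 = 1.
  14 = 1*11 + 3, so a_3 = 1.
  11 = 3*3 + 2, so a_4 = 3.
  3 = 1*2 + 1, so a_5 = 1.
  2 = 2*1 + 0, so a_6 = 2.
so x = [3; 1, 1, 1, 3, 1, 2].
Convergents (p_i = a_i*p_{i-1} + p_{i-2}, q_i = a_i*q_{i-1} + q_{i-2} with p_{-2}=0, p_{-1}=1, q_{-2}=1, q_{-1}=0), until the denominator exceeds 23:
  i=0: a_0=3, p_0 = 3*1 + 0 = 3, q_0 = 3*0 + 1 = 1.
  i=1: a_1=1, p_1 = 1*3 + 1 = 4, q_1 = 1*1 + 0 = 1.
  i=2: a_2=1, p_2 = 1*4 + 3 = 7, q_2 = 1*1 + 1 = 2.
  i=3: a_3=1, p_3 = 1*7 + 4 = 11, q_3 = 1*2 + 1 = 3.
  i=4: a_4=3, p_4 = 3*11 + 7 = 40, q_4 = 3*3 + 2 = 11.
  i=5: a_5=1, p_5 = 1*40 + 11 = 51, q_5 = 1*11 + 3 = 14.
  i=6: a_6=2, p_6 = 2*51 + 40 = 142, q_6 = 2*14 + 11 = 39.
q_6 = 39 > 23, so the last convergent with denominator <= 23 is p_5/q_5 = 51/14.
The closest fraction with denominator <= 23 is either p_5/q_5 or the intermediate fraction (k*p_5 + p_4)/(k*q_5 + q_4) with the largest k >= 1 whose denominator stays <= 23; these approach x as k grows, and every other convergent or intermediate fraction in range is farther away.
Largest k: floor((23 - q_4)/q_5) = floor((23 - 11)/14) = 0.
Since k = 0, no intermediate fraction beyond p_5/q_5 has denominator <= 23, so the convergent 51/14 is the closest (its error is |142*14 - 51*39|/(39*14) = 1/546).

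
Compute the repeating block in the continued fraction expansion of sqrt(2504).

[50; (25, 100)]

Write x_i = (sqrt(2504) + m_i)/d_i with (m_0, d_0) = (0, 1). a_0 = floor(sqrt(2504)) = 50, since 50^2 = 2500 <= 2504 < 2601 = 51^2.
Iterate m_{i+1} = d_i*a_i - m_i, d_{i+1} = (2504 - m_{i+1}^2)/d_i, a_{i+1} = floor((a_0 + m_{i+1})/d_{i+1}):
  m_1 = 1*50 - 0 = 50, d_1 = (2504 - 50^2)/1 = 4/1 = 4, a_1 = floor((50 + 50)/4) = 25.
  m_2 = 4*25 - 50 = 50, d_2 = (2504 - 50^2)/4 = 4/4 = 1, a_2 = floor((50 + 50)/1) = 100.
  m_3 = 1*100 - 50 = 50, d_3 = (2504 - 50^2)/1 = 4/1 = 4: (m_3, d_3) = (m_1, d_1) = (50, 4), so from here the quotients repeat a_1, a_2; the period length is 2.
Hence the expansion of sqrt(2504) is a_0 = 50 followed by the repeating block 25, 100 (period 2).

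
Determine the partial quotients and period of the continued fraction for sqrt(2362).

[48; (1, 1, 1, 1, 96)]

Write x_i = (sqrt(2362) + m_i)/d_i with (m_0, d_0) = (0, 1). a_0 = floor(sqrt(2362)) = 48, since 48^2 = 2304 <= 2362 < 2401 = 49^2.
Iterate m_{i+1} = d_i*a_i - m_i, d_{i+1} = (2362 - m_{i+1}^2)/d_i, a_{i+1} = floor((a_0 + m_{i+1})/d_{i+1}):
  m_1 = 1*48 - 0 = 48, d_1 = (2362 - 48^2)/1 = 58/1 = 58, a_1 = floor((48 + 48)/58) = 1.
  m_2 = 58*1 - 48 = 10, d_2 = (2362 - 10^2)/58 = 2262/58 = 39, a_2 = floor((48 + 10)/39) = 1.
  m_3 = 39*1 - 10 = 29, d_3 = (2362 - 29^2)/39 = 1521/39 = 39, a_3 = floor((48 + 29)/39) = 1.
  m_4 = 39*1 - 29 = 10, d_4 = (2362 - 10^2)/39 = 2262/39 = 58, a_4 = floor((48 + 10)/58) = 1.
  m_5 = 58*1 - 10 = 48, d_5 = (2362 - 48^2)/58 = 58/58 = 1, a_5 = floor((48 + 48)/1) = 96.
  m_6 = 1*96 - 48 = 48, d_6 = (2362 - 48^2)/1 = 58/1 = 58: (m_6, d_6) = (m_1, d_1) = (48, 58), so from here the quotients repeat a_1, ..., a_5; the period length is 5.
Hence the expansion of sqrt(2362) is a_0 = 48 followed by the repeating block 1, 1, 1, 1, 96 (period 5).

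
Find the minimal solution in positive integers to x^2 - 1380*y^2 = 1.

First expand sqrt(1380) as a continued fraction. With x_i = (sqrt(1380) + m_i)/d_i and (m_0, d_0) = (0, 1): a_0 = floor(sqrt(1380)) = 37, since 37^2 = 1369 <= 1380 < 1444 = 38^2.
Iterate m_{i+1} = d_i*a_i - m_i, d_{i+1} = (1380 - m_{i+1}^2)/d_i, a_{i+1} = floor((a_0 + m_{i+1})/d_{i+1}):
  m_1 = 1*37 - 0 = 37, d_1 = (1380 - 37^2)/1 = 11/1 = 11, a_1 = floor((37 + 37)/11) = 6.
  m_2 = 11*6 - 37 = 29, d_2 = (1380 - 29^2)/11 = 539/11 = 49, a_2 = floor((37 + 29)/49) = 1.
  m_3 = 49*1 - 29 = 20, d_3 = (1380 - 20^2)/49 = 980/49 = 20, a_3 = floor((37 + 20)/20) = 2.
  m_4 = 20*2 - 20 = 20, d_4 = (1380 - 20^2)/20 = 980/20 = 49, a_4 = floor((37 + 20)/49) = 1.
  m_5 = 49*1 - 20 = 29, d_5 = (1380 - 29^2)/49 = 539/49 = 11, a_5 = floor((37 + 29)/11) = 6.
  m_6 = 11*6 - 29 = 37, d_6 = (1380 - 37^2)/11 = 11/11 = 1, a_6 = floor((37 + 37)/1) = 74.
  m_7 = 1*74 - 37 = 37, d_7 = (1380 - 37^2)/1 = 11/1 = 11: (m_7, d_7) = (m_1, d_1) = (37, 11), so from here the quotients repeat a_1, ..., a_6; the period length is 6.
So sqrt(1380) = [37; (6, 1, 2, 1, 6, 74)] with period length k = 6.
k is even, so the fundamental solution of x^2 - 1380y^2 = 1 is (p_{k-1}, q_{k-1}) = (p_5, q_5); compute convergents through index 5.
Convergents (p_i = a_i*p_{i-1} + p_{i-2}, q_i = a_i*q_{i-1} + q_{i-2} with p_{-2}=0, p_{-1}=1, q_{-2}=1, q_{-1}=0):
  i=0: a_0=37, p_0 = 37*1 + 0 = 37, q_0 = 37*0 + 1 = 1.
  i=1: a_1=6, p_1 = 6*37 + 1 = 223, q_1 = 6*1 + 0 = 6.
  i=2: a_2=1, p_2 = 1*223 + 37 = 260, q_2 = 1*6 + 1 = 7.
  i=3: a_3=2, p_3 = 2*260 + 223 = 743, q_3 = 2*7 + 6 = 20.
  i=4: a_4=1, p_4 = 1*743 + 260 = 1003, q_4 = 1*20 + 7 = 27.
  i=5: a_5=6, p_5 = 6*1003 + 743 = 6761, q_5 = 6*27 + 20 = 182.
Check: 6761^2 - 1380*182^2 = 45711121 - 45711120 = 1, so (x, y) = (6761, 182) solves the equation, and by the theorem it is the least positive solution.

(x, y) = (6761, 182)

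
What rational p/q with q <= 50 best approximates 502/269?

Expand x = 502/269 as a continued fraction with the Euclidean algorithm:
  502 = 1*269 + 233, so a_0 = 1.
  269 = 1*233 + 36, so a_1 = 1.
  233 = 6*36 + 17, so a_2 = 6.
  36 = 2*17 + 2, so a_3 = 2.
  17 = 8*2 + 1, so a_4 = 8.
  2 = 2*1 + 0, so a_5 = 2.
so x = [1; 1, 6, 2, 8, 2].
Convergents (p_i = a_i*p_{i-1} + p_{i-2}, q_i = a_i*q_{i-1} + q_{i-2} with p_{-2}=0, p_{-1}=1, q_{-2}=1, q_{-1}=0), until the denominator exceeds 50:
  i=0: a_0=1, p_0 = 1*1 + 0 = 1, q_0 = 1*0 + 1 = 1.
  i=1: a_1=1, p_1 = 1*1 + 1 = 2, q_1 = 1*1 + 0 = 1.
  i=2: a_2=6, p_2 = 6*2 + 1 = 13, q_2 = 6*1 + 1 = 7.
  i=3: a_3=2, p_3 = 2*13 + 2 = 28, q_3 = 2*7 + 1 = 15.
  i=4: a_4=8, p_4 = 8*28 + 13 = 237, q_4 = 8*15 + 7 = 127.
q_4 = 127 > 50, so the last convergent with denominator <= 50 is p_3/q_3 = 28/15.
The closest fraction with denominator <= 50 is either p_3/q_3 or the intermediate fraction (k*p_3 + p_2)/(k*q_3 + q_2) with the largest k >= 1 whose denominator stays <= 50; these approach x as k grows, and every other convergent or intermediate fraction in range is farther away.
Largest k: floor((50 - q_2)/q_3) = floor((50 - 7)/15) = 2.
That gives (2*28 + 13)/(2*15 + 7) = 69/37.
Compare the errors: |x - 28/15| = |502*15 - 28*269|/(269*15) = 2/4035, and |x - 69/37| = |502*37 - 69*269|/(269*37) = 13/9953.
Cross-multiplying, 2*9953 = 19906 < 52455 = 13*4035, so 2/4035 is smaller: the convergent 28/15 is closer to x than 69/37.

28/15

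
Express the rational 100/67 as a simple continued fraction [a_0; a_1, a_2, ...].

Run the Euclidean algorithm on 100 and 67; the successive quotients are the partial quotients a_0, a_1, ... (each step inverts the fractional part left over by the previous one):
  100 = 1*67 + 33, so a_0 = 1.
  67 = 2*33 + 1, so a_1 = 2.
  33 = 33*1 + 0, so a_2 = 33.
The remainder reaches 0 after 3 divisions, so the expansion has 3 partial quotients, read off in order.

[1; 2, 33]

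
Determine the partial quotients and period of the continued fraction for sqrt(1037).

[32; (4, 1, 15, 3, 3, 15, 1, 4, 64)]

Write x_i = (sqrt(1037) + m_i)/d_i with (m_0, d_0) = (0, 1). a_0 = floor(sqrt(1037)) = 32, since 32^2 = 1024 <= 1037 < 1089 = 33^2.
Iterate m_{i+1} = d_i*a_i - m_i, d_{i+1} = (1037 - m_{i+1}^2)/d_i, a_{i+1} = floor((a_0 + m_{i+1})/d_{i+1}):
  m_1 = 1*32 - 0 = 32, d_1 = (1037 - 32^2)/1 = 13/1 = 13, a_1 = floor((32 + 32)/13) = 4.
  m_2 = 13*4 - 32 = 20, d_2 = (1037 - 20^2)/13 = 637/13 = 49, a_2 = floor((32 + 20)/49) = 1.
  m_3 = 49*1 - 20 = 29, d_3 = (1037 - 29^2)/49 = 196/49 = 4, a_3 = floor((32 + 29)/4) = 15.
  m_4 = 4*15 - 29 = 31, d_4 = (1037 - 31^2)/4 = 76/4 = 19, a_4 = floor((32 + 31)/19) = 3.
  m_5 = 19*3 - 31 = 26, d_5 = (1037 - 26^2)/19 = 361/19 = 19, a_5 = floor((32 + 26)/19) = 3.
  m_6 = 19*3 - 26 = 31, d_6 = (1037 - 31^2)/19 = 76/19 = 4, a_6 = floor((32 + 31)/4) = 15.
  m_7 = 4*15 - 31 = 29, d_7 = (1037 - 29^2)/4 = 196/4 = 49, a_7 = floor((32 + 29)/49) = 1.
  m_8 = 49*1 - 29 = 20, d_8 = (1037 - 20^2)/49 = 637/49 = 13, a_8 = floor((32 + 20)/13) = 4.
  m_9 = 13*4 - 20 = 32, d_9 = (1037 - 32^2)/13 = 13/13 = 1, a_9 = floor((32 + 32)/1) = 64.
  m_10 = 1*64 - 32 = 32, d_10 = (1037 - 32^2)/1 = 13/1 = 13: (m_10, d_10) = (m_1, d_1) = (32, 13), so from here the quotients repeat a_1, ..., a_9; the period length is 9.
Hence the expansion of sqrt(1037) is a_0 = 32 followed by the repeating block 4, 1, 15, 3, 3, 15, 1, 4, 64 (period 9).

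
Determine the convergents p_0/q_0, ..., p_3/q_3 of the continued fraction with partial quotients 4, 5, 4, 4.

Using the convergent recurrence p_i = a_i*p_{i-1} + p_{i-2}, q_i = a_i*q_{i-1} + q_{i-2} with p_{-2}=0, p_{-1}=1, q_{-2}=1, q_{-1}=0:
  i=0: a_0=4, p_0 = 4*1 + 0 = 4, q_0 = 4*0 + 1 = 1.
  i=1: a_1=5, p_1 = 5*4 + 1 = 21, q_1 = 5*1 + 0 = 5.
  i=2: a_2=4, p_2 = 4*21 + 4 = 88, q_2 = 4*5 + 1 = 21.
  i=3: a_3=4, p_3 = 4*88 + 21 = 373, q_3 = 4*21 + 5 = 89.

4/1, 21/5, 88/21, 373/89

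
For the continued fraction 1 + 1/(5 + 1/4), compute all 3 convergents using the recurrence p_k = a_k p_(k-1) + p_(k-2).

Using the convergent recurrence p_i = a_i*p_{i-1} + p_{i-2}, q_i = a_i*q_{i-1} + q_{i-2} with p_{-2}=0, p_{-1}=1, q_{-2}=1, q_{-1}=0:
  i=0: a_0=1, p_0 = 1*1 + 0 = 1, q_0 = 1*0 + 1 = 1.
  i=1: a_1=5, p_1 = 5*1 + 1 = 6, q_1 = 5*1 + 0 = 5.
  i=2: a_2=4, p_2 = 4*6 + 1 = 25, q_2 = 4*5 + 1 = 21.

1/1, 6/5, 25/21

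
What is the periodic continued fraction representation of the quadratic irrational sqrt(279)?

Write x_i = (sqrt(279) + m_i)/d_i with (m_0, d_0) = (0, 1). a_0 = floor(sqrt(279)) = 16, since 16^2 = 256 <= 279 < 289 = 17^2.
Iterate m_{i+1} = d_i*a_i - m_i, d_{i+1} = (279 - m_{i+1}^2)/d_i, a_{i+1} = floor((a_0 + m_{i+1})/d_{i+1}):
  m_1 = 1*16 - 0 = 16, d_1 = (279 - 16^2)/1 = 23/1 = 23, a_1 = floor((16 + 16)/23) = 1.
  m_2 = 23*1 - 16 = 7, d_2 = (279 - 7^2)/23 = 230/23 = 10, a_2 = floor((16 + 7)/10) = 2.
  m_3 = 10*2 - 7 = 13, d_3 = (279 - 13^2)/10 = 110/10 = 11, a_3 = floor((16 + 13)/11) = 2.
  m_4 = 11*2 - 13 = 9, d_4 = (279 - 9^2)/11 = 198/11 = 18, a_4 = floor((16 + 9)/18) = 1.
  m_5 = 18*1 - 9 = 9, d_5 = (279 - 9^2)/18 = 198/18 = 11, a_5 = floor((16 + 9)/11) = 2.
  m_6 = 11*2 - 9 = 13, d_6 = (279 - 13^2)/11 = 110/11 = 10, a_6 = floor((16 + 13)/10) = 2.
  m_7 = 10*2 - 13 = 7, d_7 = (279 - 7^2)/10 = 230/10 = 23, a_7 = floor((16 + 7)/23) = 1.
  m_8 = 23*1 - 7 = 16, d_8 = (279 - 16^2)/23 = 23/23 = 1, a_8 = floor((16 + 16)/1) = 32.
  m_9 = 1*32 - 16 = 16, d_9 = (279 - 16^2)/1 = 23/1 = 23: (m_9, d_9) = (m_1, d_1) = (16, 23), so from here the quotients repeat a_1, ..., a_8; the period length is 8.
Hence the expansion of sqrt(279) is a_0 = 16 followed by the repeating block 1, 2, 2, 1, 2, 2, 1, 32 (period 8).

[16; (1, 2, 2, 1, 2, 2, 1, 32)]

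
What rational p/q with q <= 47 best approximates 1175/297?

91/23

Expand x = 1175/297 as a continued fraction with the Euclidean algorithm:
  1175 = 3*297 + 284, so a_0 = 3.
  297 = 1*284 + 13, so a_1 = 1.
  284 = 21*13 + 11, so a_2 = 21.
  13 = 1*11 + 2, so a_3 = 1.
  11 = 5*2 + 1, so a_4 = 5.
  2 = 2*1 + 0, so a_5 = 2.
so x = [3; 1, 21, 1, 5, 2].
Convergents (p_i = a_i*p_{i-1} + p_{i-2}, q_i = a_i*q_{i-1} + q_{i-2} with p_{-2}=0, p_{-1}=1, q_{-2}=1, q_{-1}=0), until the denominator exceeds 47:
  i=0: a_0=3, p_0 = 3*1 + 0 = 3, q_0 = 3*0 + 1 = 1.
  i=1: a_1=1, p_1 = 1*3 + 1 = 4, q_1 = 1*1 + 0 = 1.
  i=2: a_2=21, p_2 = 21*4 + 3 = 87, q_2 = 21*1 + 1 = 22.
  i=3: a_3=1, p_3 = 1*87 + 4 = 91, q_3 = 1*22 + 1 = 23.
  i=4: a_4=5, p_4 = 5*91 + 87 = 542, q_4 = 5*23 + 22 = 137.
q_4 = 137 > 47, so the last convergent with denominator <= 47 is p_3/q_3 = 91/23.
The closest fraction with denominator <= 47 is either p_3/q_3 or the intermediate fraction (k*p_3 + p_2)/(k*q_3 + q_2) with the largest k >= 1 whose denominator stays <= 47; these approach x as k grows, and every other convergent or intermediate fraction in range is farther away.
Largest k: floor((47 - q_2)/q_3) = floor((47 - 22)/23) = 1.
That gives (1*91 + 87)/(1*23 + 22) = 178/45.
Compare the errors: |x - 91/23| = |1175*23 - 91*297|/(297*23) = 2/6831, and |x - 178/45| = |1175*45 - 178*297|/(297*45) = 9/13365.
Cross-multiplying, 2*13365 = 26730 < 61479 = 9*6831, so 2/6831 is smaller: the convergent 91/23 is closer to x than 178/45.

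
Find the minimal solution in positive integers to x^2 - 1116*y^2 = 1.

(x, y) = (4620799, 138320)

First expand sqrt(1116) as a continued fraction. With x_i = (sqrt(1116) + m_i)/d_i and (m_0, d_0) = (0, 1): a_0 = floor(sqrt(1116)) = 33, since 33^2 = 1089 <= 1116 < 1156 = 34^2.
Iterate m_{i+1} = d_i*a_i - m_i, d_{i+1} = (1116 - m_{i+1}^2)/d_i, a_{i+1} = floor((a_0 + m_{i+1})/d_{i+1}):
  m_1 = 1*33 - 0 = 33, d_1 = (1116 - 33^2)/1 = 27/1 = 27, a_1 = floor((33 + 33)/27) = 2.
  m_2 = 27*2 - 33 = 21, d_2 = (1116 - 21^2)/27 = 675/27 = 25, a_2 = floor((33 + 21)/25) = 2.
  m_3 = 25*2 - 21 = 29, d_3 = (1116 - 29^2)/25 = 275/25 = 11, a_3 = floor((33 + 29)/11) = 5.
  m_4 = 11*5 - 29 = 26, d_4 = (1116 - 26^2)/11 = 440/11 = 40, a_4 = floor((33 + 26)/40) = 1.
  m_5 = 40*1 - 26 = 14, d_5 = (1116 - 14^2)/40 = 920/40 = 23, a_5 = floor((33 + 14)/23) = 2.
  m_6 = 23*2 - 14 = 32, d_6 = (1116 - 32^2)/23 = 92/23 = 4, a_6 = floor((33 + 32)/4) = 16.
  m_7 = 4*16 - 32 = 32, d_7 = (1116 - 32^2)/4 = 92/4 = 23, a_7 = floor((33 + 32)/23) = 2.
  m_8 = 23*2 - 32 = 14, d_8 = (1116 - 14^2)/23 = 920/23 = 40, a_8 = floor((33 + 14)/40) = 1.
  m_9 = 40*1 - 14 = 26, d_9 = (1116 - 26^2)/40 = 440/40 = 11, a_9 = floor((33 + 26)/11) = 5.
  m_10 = 11*5 - 26 = 29, d_10 = (1116 - 29^2)/11 = 275/11 = 25, a_10 = floor((33 + 29)/25) = 2.
  m_11 = 25*2 - 29 = 21, d_11 = (1116 - 21^2)/25 = 675/25 = 27, a_11 = floor((33 + 21)/27) = 2.
  m_12 = 27*2 - 21 = 33, d_12 = (1116 - 33^2)/27 = 27/27 = 1, a_12 = floor((33 + 33)/1) = 66.
  m_13 = 1*66 - 33 = 33, d_13 = (1116 - 33^2)/1 = 27/1 = 27: (m_13, d_13) = (m_1, d_1) = (33, 27), so from here the quotients repeat a_1, ..., a_12; the period length is 12.
So sqrt(1116) = [33; (2, 2, 5, 1, 2, 16, 2, 1, 5, 2, 2, 66)] with period length k = 12.
k is even, so the fundamental solution of x^2 - 1116y^2 = 1 is (p_{k-1}, q_{k-1}) = (p_11, q_11); compute convergents through index 11.
Convergents (p_i = a_i*p_{i-1} + p_{i-2}, q_i = a_i*q_{i-1} + q_{i-2} with p_{-2}=0, p_{-1}=1, q_{-2}=1, q_{-1}=0):
  i=0: a_0=33, p_0 = 33*1 + 0 = 33, q_0 = 33*0 + 1 = 1.
  i=1: a_1=2, p_1 = 2*33 + 1 = 67, q_1 = 2*1 + 0 = 2.
  i=2: a_2=2, p_2 = 2*67 + 33 = 167, q_2 = 2*2 + 1 = 5.
  i=3: a_3=5, p_3 = 5*167 + 67 = 902, q_3 = 5*5 + 2 = 27.
  i=4: a_4=1, p_4 = 1*902 + 167 = 1069, q_4 = 1*27 + 5 = 32.
  i=5: a_5=2, p_5 = 2*1069 + 902 = 3040, q_5 = 2*32 + 27 = 91.
  i=6: a_6=16, p_6 = 16*3040 + 1069 = 49709, q_6 = 16*91 + 32 = 1488.
  i=7: a_7=2, p_7 = 2*49709 + 3040 = 102458, q_7 = 2*1488 + 91 = 3067.
  i=8: a_8=1, p_8 = 1*102458 + 49709 = 152167, q_8 = 1*3067 + 1488 = 4555.
  i=9: a_9=5, p_9 = 5*152167 + 102458 = 863293, q_9 = 5*4555 + 3067 = 25842.
  i=10: a_10=2, p_10 = 2*863293 + 152167 = 1878753, q_10 = 2*25842 + 4555 = 56239.
  i=11: a_11=2, p_11 = 2*1878753 + 863293 = 4620799, q_11 = 2*56239 + 25842 = 138320.
Check: 4620799^2 - 1116*138320^2 = 21351783398401 - 21351783398400 = 1, so (x, y) = (4620799, 138320) solves the equation, and by the theorem it is the least positive solution.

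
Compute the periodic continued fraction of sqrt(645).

Write x_i = (sqrt(645) + m_i)/d_i with (m_0, d_0) = (0, 1). a_0 = floor(sqrt(645)) = 25, since 25^2 = 625 <= 645 < 676 = 26^2.
Iterate m_{i+1} = d_i*a_i - m_i, d_{i+1} = (645 - m_{i+1}^2)/d_i, a_{i+1} = floor((a_0 + m_{i+1})/d_{i+1}):
  m_1 = 1*25 - 0 = 25, d_1 = (645 - 25^2)/1 = 20/1 = 20, a_1 = floor((25 + 25)/20) = 2.
  m_2 = 20*2 - 25 = 15, d_2 = (645 - 15^2)/20 = 420/20 = 21, a_2 = floor((25 + 15)/21) = 1.
  m_3 = 21*1 - 15 = 6, d_3 = (645 - 6^2)/21 = 609/21 = 29, a_3 = floor((25 + 6)/29) = 1.
  m_4 = 29*1 - 6 = 23, d_4 = (645 - 23^2)/29 = 116/29 = 4, a_4 = floor((25 + 23)/4) = 12.
  m_5 = 4*12 - 23 = 25, d_5 = (645 - 25^2)/4 = 20/4 = 5, a_5 = floor((25 + 25)/5) = 10.
  m_6 = 5*10 - 25 = 25, d_6 = (645 - 25^2)/5 = 20/5 = 4, a_6 = floor((25 + 25)/4) = 12.
  m_7 = 4*12 - 25 = 23, d_7 = (645 - 23^2)/4 = 116/4 = 29, a_7 = floor((25 + 23)/29) = 1.
  m_8 = 29*1 - 23 = 6, d_8 = (645 - 6^2)/29 = 609/29 = 21, a_8 = floor((25 + 6)/21) = 1.
  m_9 = 21*1 - 6 = 15, d_9 = (645 - 15^2)/21 = 420/21 = 20, a_9 = floor((25 + 15)/20) = 2.
  m_10 = 20*2 - 15 = 25, d_10 = (645 - 25^2)/20 = 20/20 = 1, a_10 = floor((25 + 25)/1) = 50.
  m_11 = 1*50 - 25 = 25, d_11 = (645 - 25^2)/1 = 20/1 = 20: (m_11, d_11) = (m_1, d_1) = (25, 20), so from here the quotients repeat a_1, ..., a_10; the period length is 10.
Hence the expansion of sqrt(645) is a_0 = 25 followed by the repeating block 2, 1, 1, 12, 10, 12, 1, 1, 2, 50 (period 10).

[25; (2, 1, 1, 12, 10, 12, 1, 1, 2, 50)]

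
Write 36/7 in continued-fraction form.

[5; 7]

Run the Euclidean algorithm on 36 and 7; the successive quotients are the partial quotients a_0, a_1, ... (each step inverts the fractional part left over by the previous one):
  36 = 5*7 + 1, so a_0 = 5.
  7 = 7*1 + 0, so a_1 = 7.
The remainder reaches 0 after 2 divisions, so the expansion has 2 partial quotients, read off in order.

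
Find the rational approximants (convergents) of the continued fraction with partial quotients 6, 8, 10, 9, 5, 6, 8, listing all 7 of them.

Using the convergent recurrence p_i = a_i*p_{i-1} + p_{i-2}, q_i = a_i*q_{i-1} + q_{i-2} with p_{-2}=0, p_{-1}=1, q_{-2}=1, q_{-1}=0:
  i=0: a_0=6, p_0 = 6*1 + 0 = 6, q_0 = 6*0 + 1 = 1.
  i=1: a_1=8, p_1 = 8*6 + 1 = 49, q_1 = 8*1 + 0 = 8.
  i=2: a_2=10, p_2 = 10*49 + 6 = 496, q_2 = 10*8 + 1 = 81.
  i=3: a_3=9, p_3 = 9*496 + 49 = 4513, q_3 = 9*81 + 8 = 737.
  i=4: a_4=5, p_4 = 5*4513 + 496 = 23061, q_4 = 5*737 + 81 = 3766.
  i=5: a_5=6, p_5 = 6*23061 + 4513 = 142879, q_5 = 6*3766 + 737 = 23333.
  i=6: a_6=8, p_6 = 8*142879 + 23061 = 1166093, q_6 = 8*23333 + 3766 = 190430.

6/1, 49/8, 496/81, 4513/737, 23061/3766, 142879/23333, 1166093/190430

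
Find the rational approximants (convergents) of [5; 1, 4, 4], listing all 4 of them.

5/1, 6/1, 29/5, 122/21

Using the convergent recurrence p_i = a_i*p_{i-1} + p_{i-2}, q_i = a_i*q_{i-1} + q_{i-2} with p_{-2}=0, p_{-1}=1, q_{-2}=1, q_{-1}=0:
  i=0: a_0=5, p_0 = 5*1 + 0 = 5, q_0 = 5*0 + 1 = 1.
  i=1: a_1=1, p_1 = 1*5 + 1 = 6, q_1 = 1*1 + 0 = 1.
  i=2: a_2=4, p_2 = 4*6 + 5 = 29, q_2 = 4*1 + 1 = 5.
  i=3: a_3=4, p_3 = 4*29 + 6 = 122, q_3 = 4*5 + 1 = 21.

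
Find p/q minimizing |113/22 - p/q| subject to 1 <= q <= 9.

Expand x = 113/22 as a continued fraction with the Euclidean algorithm:
  113 = 5*22 + 3, so a_0 = 5.
  22 = 7*3 + 1, so a_1 = 7.
  3 = 3*1 + 0, so a_2 = 3.
so x = [5; 7, 3].
Convergents (p_i = a_i*p_{i-1} + p_{i-2}, q_i = a_i*q_{i-1} + q_{i-2} with p_{-2}=0, p_{-1}=1, q_{-2}=1, q_{-1}=0), until the denominator exceeds 9:
  i=0: a_0=5, p_0 = 5*1 + 0 = 5, q_0 = 5*0 + 1 = 1.
  i=1: a_1=7, p_1 = 7*5 + 1 = 36, q_1 = 7*1 + 0 = 7.
  i=2: a_2=3, p_2 = 3*36 + 5 = 113, q_2 = 3*7 + 1 = 22.
q_2 = 22 > 9, so the last convergent with denominator <= 9 is p_1/q_1 = 36/7.
The closest fraction with denominator <= 9 is either p_1/q_1 or the intermediate fraction (k*p_1 + p_0)/(k*q_1 + q_0) with the largest k >= 1 whose denominator stays <= 9; these approach x as k grows, and every other convergent or intermediate fraction in range is farther away.
Largest k: floor((9 - q_0)/q_1) = floor((9 - 1)/7) = 1.
That gives (1*36 + 5)/(1*7 + 1) = 41/8.
Compare the errors: |x - 36/7| = |113*7 - 36*22|/(22*7) = 1/154, and |x - 41/8| = |113*8 - 41*22|/(22*8) = 2/176.
Cross-multiplying, 1*176 = 176 < 308 = 2*154, so 1/154 is smaller: the convergent 36/7 is closer to x than 41/8.

36/7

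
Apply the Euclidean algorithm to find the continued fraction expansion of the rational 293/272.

[1; 12, 1, 20]

Run the Euclidean algorithm on 293 and 272; the successive quotients are the partial quotients a_0, a_1, ... (each step inverts the fractional part left over by the previous one):
  293 = 1*272 + 21, so a_0 = 1.
  272 = 12*21 + 20, so a_1 = 12.
  21 = 1*20 + 1, so a_2 = 1.
  20 = 20*1 + 0, so a_3 = 20.
The remainder reaches 0 after 4 divisions, so the expansion has 4 partial quotients, read off in order.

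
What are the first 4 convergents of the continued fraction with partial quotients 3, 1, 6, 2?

Using the convergent recurrence p_i = a_i*p_{i-1} + p_{i-2}, q_i = a_i*q_{i-1} + q_{i-2} with p_{-2}=0, p_{-1}=1, q_{-2}=1, q_{-1}=0:
  i=0: a_0=3, p_0 = 3*1 + 0 = 3, q_0 = 3*0 + 1 = 1.
  i=1: a_1=1, p_1 = 1*3 + 1 = 4, q_1 = 1*1 + 0 = 1.
  i=2: a_2=6, p_2 = 6*4 + 3 = 27, q_2 = 6*1 + 1 = 7.
  i=3: a_3=2, p_3 = 2*27 + 4 = 58, q_3 = 2*7 + 1 = 15.

3/1, 4/1, 27/7, 58/15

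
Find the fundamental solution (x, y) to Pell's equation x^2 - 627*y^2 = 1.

First expand sqrt(627) as a continued fraction. With x_i = (sqrt(627) + m_i)/d_i and (m_0, d_0) = (0, 1): a_0 = floor(sqrt(627)) = 25, since 25^2 = 625 <= 627 < 676 = 26^2.
Iterate m_{i+1} = d_i*a_i - m_i, d_{i+1} = (627 - m_{i+1}^2)/d_i, a_{i+1} = floor((a_0 + m_{i+1})/d_{i+1}):
  m_1 = 1*25 - 0 = 25, d_1 = (627 - 25^2)/1 = 2/1 = 2, a_1 = floor((25 + 25)/2) = 25.
  m_2 = 2*25 - 25 = 25, d_2 = (627 - 25^2)/2 = 2/2 = 1, a_2 = floor((25 + 25)/1) = 50.
  m_3 = 1*50 - 25 = 25, d_3 = (627 - 25^2)/1 = 2/1 = 2: (m_3, d_3) = (m_1, d_1) = (25, 2), so from here the quotients repeat a_1, a_2; the period length is 2.
So sqrt(627) = [25; (25, 50)] with period length k = 2.
k is even, so the fundamental solution of x^2 - 627y^2 = 1 is (p_{k-1}, q_{k-1}) = (p_1, q_1); compute convergents through index 1.
Convergents (p_i = a_i*p_{i-1} + p_{i-2}, q_i = a_i*q_{i-1} + q_{i-2} with p_{-2}=0, p_{-1}=1, q_{-2}=1, q_{-1}=0):
  i=0: a_0=25, p_0 = 25*1 + 0 = 25, q_0 = 25*0 + 1 = 1.
  i=1: a_1=25, p_1 = 25*25 + 1 = 626, q_1 = 25*1 + 0 = 25.
Check: 626^2 - 627*25^2 = 391876 - 391875 = 1, so (x, y) = (626, 25) solves the equation, and by the theorem it is the least positive solution.

(x, y) = (626, 25)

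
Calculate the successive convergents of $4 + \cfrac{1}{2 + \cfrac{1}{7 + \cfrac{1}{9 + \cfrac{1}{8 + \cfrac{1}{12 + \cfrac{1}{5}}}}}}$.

Using the convergent recurrence p_i = a_i*p_{i-1} + p_{i-2}, q_i = a_i*q_{i-1} + q_{i-2} with p_{-2}=0, p_{-1}=1, q_{-2}=1, q_{-1}=0:
  i=0: a_0=4, p_0 = 4*1 + 0 = 4, q_0 = 4*0 + 1 = 1.
  i=1: a_1=2, p_1 = 2*4 + 1 = 9, q_1 = 2*1 + 0 = 2.
  i=2: a_2=7, p_2 = 7*9 + 4 = 67, q_2 = 7*2 + 1 = 15.
  i=3: a_3=9, p_3 = 9*67 + 9 = 612, q_3 = 9*15 + 2 = 137.
  i=4: a_4=8, p_4 = 8*612 + 67 = 4963, q_4 = 8*137 + 15 = 1111.
  i=5: a_5=12, p_5 = 12*4963 + 612 = 60168, q_5 = 12*1111 + 137 = 13469.
  i=6: a_6=5, p_6 = 5*60168 + 4963 = 305803, q_6 = 5*13469 + 1111 = 68456.

4/1, 9/2, 67/15, 612/137, 4963/1111, 60168/13469, 305803/68456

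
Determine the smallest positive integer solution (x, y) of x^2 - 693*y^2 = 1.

(x, y) = (246401, 9360)

First expand sqrt(693) as a continued fraction. With x_i = (sqrt(693) + m_i)/d_i and (m_0, d_0) = (0, 1): a_0 = floor(sqrt(693)) = 26, since 26^2 = 676 <= 693 < 729 = 27^2.
Iterate m_{i+1} = d_i*a_i - m_i, d_{i+1} = (693 - m_{i+1}^2)/d_i, a_{i+1} = floor((a_0 + m_{i+1})/d_{i+1}):
  m_1 = 1*26 - 0 = 26, d_1 = (693 - 26^2)/1 = 17/1 = 17, a_1 = floor((26 + 26)/17) = 3.
  m_2 = 17*3 - 26 = 25, d_2 = (693 - 25^2)/17 = 68/17 = 4, a_2 = floor((26 + 25)/4) = 12.
  m_3 = 4*12 - 25 = 23, d_3 = (693 - 23^2)/4 = 164/4 = 41, a_3 = floor((26 + 23)/41) = 1.
  m_4 = 41*1 - 23 = 18, d_4 = (693 - 18^2)/41 = 369/41 = 9, a_4 = floor((26 + 18)/9) = 4.
  m_5 = 9*4 - 18 = 18, d_5 = (693 - 18^2)/9 = 369/9 = 41, a_5 = floor((26 + 18)/41) = 1.
  m_6 = 41*1 - 18 = 23, d_6 = (693 - 23^2)/41 = 164/41 = 4, a_6 = floor((26 + 23)/4) = 12.
  m_7 = 4*12 - 23 = 25, d_7 = (693 - 25^2)/4 = 68/4 = 17, a_7 = floor((26 + 25)/17) = 3.
  m_8 = 17*3 - 25 = 26, d_8 = (693 - 26^2)/17 = 17/17 = 1, a_8 = floor((26 + 26)/1) = 52.
  m_9 = 1*52 - 26 = 26, d_9 = (693 - 26^2)/1 = 17/1 = 17: (m_9, d_9) = (m_1, d_1) = (26, 17), so from here the quotients repeat a_1, ..., a_8; the period length is 8.
So sqrt(693) = [26; (3, 12, 1, 4, 1, 12, 3, 52)] with period length k = 8.
k is even, so the fundamental solution of x^2 - 693y^2 = 1 is (p_{k-1}, q_{k-1}) = (p_7, q_7); compute convergents through index 7.
Convergents (p_i = a_i*p_{i-1} + p_{i-2}, q_i = a_i*q_{i-1} + q_{i-2} with p_{-2}=0, p_{-1}=1, q_{-2}=1, q_{-1}=0):
  i=0: a_0=26, p_0 = 26*1 + 0 = 26, q_0 = 26*0 + 1 = 1.
  i=1: a_1=3, p_1 = 3*26 + 1 = 79, q_1 = 3*1 + 0 = 3.
  i=2: a_2=12, p_2 = 12*79 + 26 = 974, q_2 = 12*3 + 1 = 37.
  i=3: a_3=1, p_3 = 1*974 + 79 = 1053, q_3 = 1*37 + 3 = 40.
  i=4: a_4=4, p_4 = 4*1053 + 974 = 5186, q_4 = 4*40 + 37 = 197.
  i=5: a_5=1, p_5 = 1*5186 + 1053 = 6239, q_5 = 1*197 + 40 = 237.
  i=6: a_6=12, p_6 = 12*6239 + 5186 = 80054, q_6 = 12*237 + 197 = 3041.
  i=7: a_7=3, p_7 = 3*80054 + 6239 = 246401, q_7 = 3*3041 + 237 = 9360.
Check: 246401^2 - 693*9360^2 = 60713452801 - 60713452800 = 1, so (x, y) = (246401, 9360) solves the equation, and by the theorem it is the least positive solution.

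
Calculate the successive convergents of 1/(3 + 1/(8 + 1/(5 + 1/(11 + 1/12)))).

0/1, 1/3, 8/25, 41/128, 459/1433, 5549/17324

Using the convergent recurrence p_i = a_i*p_{i-1} + p_{i-2}, q_i = a_i*q_{i-1} + q_{i-2} with p_{-2}=0, p_{-1}=1, q_{-2}=1, q_{-1}=0:
  i=0: a_0=0, p_0 = 0*1 + 0 = 0, q_0 = 0*0 + 1 = 1.
  i=1: a_1=3, p_1 = 3*0 + 1 = 1, q_1 = 3*1 + 0 = 3.
  i=2: a_2=8, p_2 = 8*1 + 0 = 8, q_2 = 8*3 + 1 = 25.
  i=3: a_3=5, p_3 = 5*8 + 1 = 41, q_3 = 5*25 + 3 = 128.
  i=4: a_4=11, p_4 = 11*41 + 8 = 459, q_4 = 11*128 + 25 = 1433.
  i=5: a_5=12, p_5 = 12*459 + 41 = 5549, q_5 = 12*1433 + 128 = 17324.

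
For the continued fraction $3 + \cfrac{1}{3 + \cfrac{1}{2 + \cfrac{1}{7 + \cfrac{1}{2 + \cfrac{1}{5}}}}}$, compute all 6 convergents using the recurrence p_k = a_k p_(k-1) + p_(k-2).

Using the convergent recurrence p_i = a_i*p_{i-1} + p_{i-2}, q_i = a_i*q_{i-1} + q_{i-2} with p_{-2}=0, p_{-1}=1, q_{-2}=1, q_{-1}=0:
  i=0: a_0=3, p_0 = 3*1 + 0 = 3, q_0 = 3*0 + 1 = 1.
  i=1: a_1=3, p_1 = 3*3 + 1 = 10, q_1 = 3*1 + 0 = 3.
  i=2: a_2=2, p_2 = 2*10 + 3 = 23, q_2 = 2*3 + 1 = 7.
  i=3: a_3=7, p_3 = 7*23 + 10 = 171, q_3 = 7*7 + 3 = 52.
  i=4: a_4=2, p_4 = 2*171 + 23 = 365, q_4 = 2*52 + 7 = 111.
  i=5: a_5=5, p_5 = 5*365 + 171 = 1996, q_5 = 5*111 + 52 = 607.

3/1, 10/3, 23/7, 171/52, 365/111, 1996/607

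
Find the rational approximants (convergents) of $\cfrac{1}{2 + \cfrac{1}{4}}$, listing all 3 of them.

Using the convergent recurrence p_i = a_i*p_{i-1} + p_{i-2}, q_i = a_i*q_{i-1} + q_{i-2} with p_{-2}=0, p_{-1}=1, q_{-2}=1, q_{-1}=0:
  i=0: a_0=0, p_0 = 0*1 + 0 = 0, q_0 = 0*0 + 1 = 1.
  i=1: a_1=2, p_1 = 2*0 + 1 = 1, q_1 = 2*1 + 0 = 2.
  i=2: a_2=4, p_2 = 4*1 + 0 = 4, q_2 = 4*2 + 1 = 9.

0/1, 1/2, 4/9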